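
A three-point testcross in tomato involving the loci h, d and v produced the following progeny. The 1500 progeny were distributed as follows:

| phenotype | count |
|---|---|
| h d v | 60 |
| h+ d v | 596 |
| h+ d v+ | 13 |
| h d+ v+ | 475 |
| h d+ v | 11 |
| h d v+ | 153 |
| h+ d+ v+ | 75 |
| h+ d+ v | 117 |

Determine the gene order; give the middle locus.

v

The two most frequent reciprocal classes, h+ d v and h d+ v+, are the parental types, so the F1 was h+ d v / h d+ v+.
The two rarest classes, h+ d v+ and h d+ v, are the double crossovers. Comparing them with the parentals, only the v allele has switched, so v is the middle locus and the order is d – v – h.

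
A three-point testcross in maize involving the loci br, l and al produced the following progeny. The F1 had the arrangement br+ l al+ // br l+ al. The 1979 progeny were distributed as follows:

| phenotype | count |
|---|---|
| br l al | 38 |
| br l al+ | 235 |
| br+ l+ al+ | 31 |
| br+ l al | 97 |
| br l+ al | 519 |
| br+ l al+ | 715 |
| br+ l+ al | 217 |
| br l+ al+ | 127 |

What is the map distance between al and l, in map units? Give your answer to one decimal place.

The two rarest classes, br+ l+ al+ and br l al, are the double crossovers. Comparing them with the parentals, only the l allele has switched, so l is the middle locus and the order is al – l – br.
Crossovers in the al–l interval produce the single-crossover classes br+ l al and br l+ al+ (97 + 127 = 224) plus the double crossovers (69).
RF(al–l) = (224 + 69) / 1979 = 293/1979 = 0.1481 → 14.8 map units.

14.8 map units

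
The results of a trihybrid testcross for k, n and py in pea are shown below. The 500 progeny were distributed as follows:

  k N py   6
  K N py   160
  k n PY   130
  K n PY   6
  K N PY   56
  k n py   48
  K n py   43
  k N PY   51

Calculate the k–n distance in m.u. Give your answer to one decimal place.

21.2 m.u.

The two most frequent reciprocal classes, k n PY and K N py, are the parental types, so the F1 was k n PY / K N py.
The two rarest classes, K n PY and k N py, are the double crossovers. Comparing them with the parentals, only the k allele has switched, so k is the middle locus and the order is py – k – n.
Crossovers in the k–n interval produce the single-crossover classes k N PY and K n py (51 + 43 = 94) plus the double crossovers (12).
RF(k–n) = (94 + 12) / 500 = 106/500 = 0.2120 → 21.2 m.u.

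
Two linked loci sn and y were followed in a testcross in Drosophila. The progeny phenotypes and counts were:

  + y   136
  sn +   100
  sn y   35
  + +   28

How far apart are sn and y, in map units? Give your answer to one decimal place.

21.1 map units

The two most frequent classes, + y (136) and sn + (100), are the parental types, so the F1 was + y / sn +.
The recombinant classes are + + and sn y: 28 + 35 = 63.
Recombination frequency = 63/299 = 0.2107 ≈ 21.1%, i.e. 21.1 map units.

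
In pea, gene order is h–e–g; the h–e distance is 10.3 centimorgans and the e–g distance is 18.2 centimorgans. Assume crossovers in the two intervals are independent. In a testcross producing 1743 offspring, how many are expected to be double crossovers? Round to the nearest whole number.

33

Map distances give recombination frequencies of 0.103 and 0.182 for the two intervals.
With no interference, expected double-crossover frequency = 0.103 × 0.182 = 0.01875.
Expected number = 0.01875 × 1743 = 32.67 ≈ 33.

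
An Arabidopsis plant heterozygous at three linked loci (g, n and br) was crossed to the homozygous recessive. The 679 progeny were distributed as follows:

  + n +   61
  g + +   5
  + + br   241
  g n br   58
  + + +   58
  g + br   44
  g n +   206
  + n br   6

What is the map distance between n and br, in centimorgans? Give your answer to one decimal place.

18.7 centimorgans

The two most frequent reciprocal classes, + + br and g n +, are the parental types, so the F1 was + + br / g n +.
The two rarest classes, + n br and g + +, are the double crossovers. Comparing them with the parentals, only the n allele has switched, so n is the middle locus and the order is br – n – g.
Crossovers in the br–n interval produce the single-crossover classes + + + and g n br (58 + 58 = 116) plus the double crossovers (11).
RF(br–n) = (116 + 11) / 679 = 127/679 = 0.1870 → 18.7 centimorgans.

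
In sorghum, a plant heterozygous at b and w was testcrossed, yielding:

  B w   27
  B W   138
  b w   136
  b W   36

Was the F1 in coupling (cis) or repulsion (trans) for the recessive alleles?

cis

The two most frequent classes are B W (138) and b w (136); these are the parental (non-recombinant) types.
So the F1 carried B W on one chromosome and b w on the other — the recessive alleles are on the same chromosome (cis / coupling).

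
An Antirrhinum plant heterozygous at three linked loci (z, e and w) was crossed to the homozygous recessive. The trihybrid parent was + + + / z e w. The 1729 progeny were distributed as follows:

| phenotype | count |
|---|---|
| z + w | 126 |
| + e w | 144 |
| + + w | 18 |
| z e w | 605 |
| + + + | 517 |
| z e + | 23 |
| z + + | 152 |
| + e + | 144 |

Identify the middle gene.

The two rarest classes, + + w and z e +, are the double crossovers. Comparing them with the parentals, only the w allele has switched, so w is the middle locus and the order is z – w – e.

w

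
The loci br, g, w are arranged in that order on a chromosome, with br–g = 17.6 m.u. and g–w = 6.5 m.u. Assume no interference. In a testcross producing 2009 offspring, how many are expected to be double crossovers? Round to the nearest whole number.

Map distances give recombination frequencies of 0.176 and 0.065 for the two intervals.
With no interference, expected double-crossover frequency = 0.176 × 0.065 = 0.01144.
Expected number = 0.01144 × 2009 = 22.98 ≈ 23.

23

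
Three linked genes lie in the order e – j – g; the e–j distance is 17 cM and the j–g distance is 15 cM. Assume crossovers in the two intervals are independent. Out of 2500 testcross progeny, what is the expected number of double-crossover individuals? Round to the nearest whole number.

Map distances give recombination frequencies of 0.170 and 0.150 for the two intervals.
With no interference, expected double-crossover frequency = 0.170 × 0.150 = 0.02550.
Expected number = 0.02550 × 2500 = 63.75 ≈ 64.

64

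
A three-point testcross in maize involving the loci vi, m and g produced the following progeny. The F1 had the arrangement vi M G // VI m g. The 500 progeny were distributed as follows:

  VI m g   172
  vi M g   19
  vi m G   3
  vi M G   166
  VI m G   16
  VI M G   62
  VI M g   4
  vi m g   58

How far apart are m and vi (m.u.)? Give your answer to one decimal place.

The two rarest classes, vi m G and VI M g, are the double crossovers. Comparing them with the parentals, only the m allele has switched, so m is the middle locus and the order is vi – m – g.
Crossovers in the vi–m interval produce the single-crossover classes VI M G and vi m g (62 + 58 = 120) plus the double crossovers (7).
RF(vi–m) = (120 + 7) / 500 = 127/500 = 0.2540 → 25.4 m.u.

25.4 m.u.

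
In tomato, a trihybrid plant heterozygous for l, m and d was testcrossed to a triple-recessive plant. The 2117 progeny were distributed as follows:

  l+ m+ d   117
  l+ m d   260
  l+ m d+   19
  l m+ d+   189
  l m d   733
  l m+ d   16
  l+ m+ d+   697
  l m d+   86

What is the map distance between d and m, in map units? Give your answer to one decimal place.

The two most frequent reciprocal classes, l m d and l+ m+ d+, are the parental types, so the F1 was l m d / l+ m+ d+.
The two rarest classes, l m+ d and l+ m d+, are the double crossovers. Comparing them with the parentals, only the m allele has switched, so m is the middle locus and the order is l – m – d.
Crossovers in the m–d interval produce the single-crossover classes l m d+ and l+ m+ d (86 + 117 = 203) plus the double crossovers (35).
RF(m–d) = (203 + 35) / 2117 = 238/2117 = 0.1124 → 11.2 map units.

11.2 map units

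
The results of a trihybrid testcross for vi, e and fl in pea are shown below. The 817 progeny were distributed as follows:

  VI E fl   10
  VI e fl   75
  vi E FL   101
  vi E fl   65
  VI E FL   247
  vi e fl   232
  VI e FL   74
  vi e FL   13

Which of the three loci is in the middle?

fl

The two most frequent reciprocal classes, VI E FL and vi e fl, are the parental types, so the F1 was VI E FL / vi e fl.
The two rarest classes, VI E fl and vi e FL, are the double crossovers. Comparing them with the parentals, only the fl allele has switched, so fl is the middle locus and the order is vi – fl – e.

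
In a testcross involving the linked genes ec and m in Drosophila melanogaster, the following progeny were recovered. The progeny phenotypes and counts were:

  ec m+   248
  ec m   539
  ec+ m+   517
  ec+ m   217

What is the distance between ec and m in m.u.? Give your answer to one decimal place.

30.6 m.u.

The two most frequent classes, ec+ m+ (517) and ec m (539), are the parental types, so the F1 was ec+ m+ / ec m.
The recombinant classes are ec+ m and ec m+: 217 + 248 = 465.
Recombination frequency = 465/1521 = 0.3057 ≈ 30.6%, i.e. 30.6 m.u.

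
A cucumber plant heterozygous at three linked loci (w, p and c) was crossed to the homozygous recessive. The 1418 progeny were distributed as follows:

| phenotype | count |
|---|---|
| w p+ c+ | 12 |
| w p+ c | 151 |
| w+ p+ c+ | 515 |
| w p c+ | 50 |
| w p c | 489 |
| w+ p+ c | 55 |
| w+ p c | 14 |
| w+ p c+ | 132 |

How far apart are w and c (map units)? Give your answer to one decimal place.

9.2 map units

The two most frequent reciprocal classes, w+ p+ c+ and w p c, are the parental types, so the F1 was w+ p+ c+ / w p c.
The two rarest classes, w p+ c+ and w+ p c, are the double crossovers. Comparing them with the parentals, only the w allele has switched, so w is the middle locus and the order is c – w – p.
Crossovers in the c–w interval produce the single-crossover classes w+ p+ c and w p c+ (55 + 50 = 105) plus the double crossovers (26).
RF(c–w) = (105 + 26) / 1418 = 131/1418 = 0.0924 → 9.2 map units.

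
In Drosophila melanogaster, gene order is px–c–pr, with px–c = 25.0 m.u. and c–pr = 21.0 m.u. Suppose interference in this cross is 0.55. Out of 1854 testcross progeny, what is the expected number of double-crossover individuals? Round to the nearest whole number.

44

Map distances give recombination frequencies of 0.250 and 0.210 for the two intervals.
With interference 0.55 (so coincidence = 0.45), expected double-crossover frequency = 0.250 × 0.210 × 0.45 = 0.02362.
Expected number = 0.02362 × 1854 = 43.80 ≈ 44.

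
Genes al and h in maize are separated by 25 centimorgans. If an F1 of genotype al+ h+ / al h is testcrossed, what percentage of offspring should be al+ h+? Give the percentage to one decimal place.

37.5%

A map distance of 25 centimorgans corresponds to a recombination frequency of 0.250.
The F1 is al+ h+ / al h, so al+ h+ is a parental gamete class with expected frequency (1 − r)/2 = 0.750/2 = 0.3750.
That is 0.3750 = 37.5% of the progeny.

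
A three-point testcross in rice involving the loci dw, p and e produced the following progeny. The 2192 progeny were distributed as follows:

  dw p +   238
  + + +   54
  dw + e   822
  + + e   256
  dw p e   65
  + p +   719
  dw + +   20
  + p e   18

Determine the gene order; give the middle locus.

The two most frequent reciprocal classes, dw + e and + p +, are the parental types, so the F1 was dw + e / + p +.
The two rarest classes, dw + + and + p e, are the double crossovers. Comparing them with the parentals, only the e allele has switched, so e is the middle locus and the order is p – e – dw.

e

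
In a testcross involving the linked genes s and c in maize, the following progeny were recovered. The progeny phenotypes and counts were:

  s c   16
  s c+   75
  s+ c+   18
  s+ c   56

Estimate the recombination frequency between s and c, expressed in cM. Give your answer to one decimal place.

20.6 cM

The two most frequent classes, s+ c (56) and s c+ (75), are the parental types, so the F1 was s+ c / s c+.
The recombinant classes are s+ c+ and s c: 18 + 16 = 34.
Recombination frequency = 34/165 = 0.2061 ≈ 20.6%, i.e. 20.6 cM.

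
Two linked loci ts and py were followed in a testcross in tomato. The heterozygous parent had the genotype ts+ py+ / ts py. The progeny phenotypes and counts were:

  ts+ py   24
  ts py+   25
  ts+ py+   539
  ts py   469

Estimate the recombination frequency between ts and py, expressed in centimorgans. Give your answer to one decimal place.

4.6 centimorgans

The recombinant classes are ts+ py and ts py+: 24 + 25 = 49.
Recombination frequency = 49/1057 = 0.0464 ≈ 4.6%, i.e. 4.6 centimorgans.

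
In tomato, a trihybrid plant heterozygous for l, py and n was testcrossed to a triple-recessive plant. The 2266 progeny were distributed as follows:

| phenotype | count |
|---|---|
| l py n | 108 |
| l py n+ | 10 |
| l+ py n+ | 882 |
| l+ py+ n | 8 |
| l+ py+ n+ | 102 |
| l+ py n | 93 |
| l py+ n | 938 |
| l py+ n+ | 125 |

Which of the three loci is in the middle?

l

The two most frequent reciprocal classes, l+ py n+ and l py+ n, are the parental types, so the F1 was l+ py n+ / l py+ n.
The two rarest classes, l py n+ and l+ py+ n, are the double crossovers. Comparing them with the parentals, only the l allele has switched, so l is the middle locus and the order is py – l – n.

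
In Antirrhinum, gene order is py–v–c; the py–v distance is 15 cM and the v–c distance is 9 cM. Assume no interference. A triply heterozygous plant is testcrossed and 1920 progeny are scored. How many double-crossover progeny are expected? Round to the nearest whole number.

26

Map distances give recombination frequencies of 0.150 and 0.090 for the two intervals.
With no interference, expected double-crossover frequency = 0.150 × 0.090 = 0.01350.
Expected number = 0.01350 × 1920 = 25.92 ≈ 26.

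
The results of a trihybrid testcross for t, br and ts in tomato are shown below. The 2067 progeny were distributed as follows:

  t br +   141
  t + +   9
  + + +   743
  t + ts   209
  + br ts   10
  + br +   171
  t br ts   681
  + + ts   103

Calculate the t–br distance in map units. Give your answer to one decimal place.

The two most frequent reciprocal classes, + + + and t br ts, are the parental types, so the F1 was + + + / t br ts.
The two rarest classes, t + + and + br ts, are the double crossovers. Comparing them with the parentals, only the t allele has switched, so t is the middle locus and the order is br – t – ts.
Crossovers in the br–t interval produce the single-crossover classes + br + and t + ts (171 + 209 = 380) plus the double crossovers (19).
RF(br–t) = (380 + 19) / 2067 = 399/2067 = 0.1930 → 19.3 map units.

19.3 map units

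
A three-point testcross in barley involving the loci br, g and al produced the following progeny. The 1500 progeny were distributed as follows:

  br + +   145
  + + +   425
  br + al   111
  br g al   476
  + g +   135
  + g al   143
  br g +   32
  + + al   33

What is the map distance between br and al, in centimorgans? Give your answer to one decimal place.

23.5 centimorgans

The two most frequent reciprocal classes, + + + and br g al, are the parental types, so the F1 was + + + / br g al.
The two rarest classes, + + al and br g +, are the double crossovers. Comparing them with the parentals, only the al allele has switched, so al is the middle locus and the order is br – al – g.
Crossovers in the br–al interval produce the single-crossover classes br + + and + g al (145 + 143 = 288) plus the double crossovers (65).
RF(br–al) = (288 + 65) / 1500 = 353/1500 = 0.2353 → 23.5 centimorgans.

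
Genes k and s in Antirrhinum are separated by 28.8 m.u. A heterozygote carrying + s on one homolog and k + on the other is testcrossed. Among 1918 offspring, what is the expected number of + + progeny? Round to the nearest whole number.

A map distance of 28.8 m.u. corresponds to a recombination frequency of 0.288.
The F1 is + s / k +, so + + is a recombinant gamete class with expected frequency r/2 = 0.288/2 = 0.1440.
Expected number = 0.1440 × 1918 = 276.19 ≈ 276.

276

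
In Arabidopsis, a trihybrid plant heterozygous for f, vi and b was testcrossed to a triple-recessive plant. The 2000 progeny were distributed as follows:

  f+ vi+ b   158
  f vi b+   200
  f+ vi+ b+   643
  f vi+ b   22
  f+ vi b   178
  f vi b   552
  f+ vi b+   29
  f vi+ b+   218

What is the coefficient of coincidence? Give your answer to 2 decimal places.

The two most frequent reciprocal classes, f+ vi+ b+ and f vi b, are the parental types, so the F1 was f+ vi+ b+ / f vi b.
The two rarest classes, f+ vi b+ and f vi+ b, are the double crossovers. Comparing them with the parentals, only the vi allele has switched, so vi is the middle locus and the order is f – vi – b.
f–vi: (396 + 51)/2000 = 0.2235; vi–b: (358 + 51)/2000 = 0.2045.
Expected DCO frequency = 0.2235 × 0.2045 ≈ 0.04571; observed = 51/2000 ≈ 0.02550.
Coefficient of coincidence = 0.02550/0.04571 ≈ 0.56.

0.56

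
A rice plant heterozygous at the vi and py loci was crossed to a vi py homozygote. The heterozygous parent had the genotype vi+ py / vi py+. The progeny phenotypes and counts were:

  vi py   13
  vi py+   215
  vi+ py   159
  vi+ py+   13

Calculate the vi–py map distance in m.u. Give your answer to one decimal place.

The recombinant classes are vi+ py+ and vi py: 13 + 13 = 26.
Recombination frequency = 26/400 = 0.0650 ≈ 6.5%, i.e. 6.5 m.u.

6.5 m.u.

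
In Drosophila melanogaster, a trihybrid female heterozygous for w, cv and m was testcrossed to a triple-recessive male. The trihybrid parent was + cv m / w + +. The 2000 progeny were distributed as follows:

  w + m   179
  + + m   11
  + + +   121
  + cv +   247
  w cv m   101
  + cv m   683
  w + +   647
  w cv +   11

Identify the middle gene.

cv

The two rarest classes, + + m and w cv +, are the double crossovers. Comparing them with the parentals, only the cv allele has switched, so cv is the middle locus and the order is m – cv – w.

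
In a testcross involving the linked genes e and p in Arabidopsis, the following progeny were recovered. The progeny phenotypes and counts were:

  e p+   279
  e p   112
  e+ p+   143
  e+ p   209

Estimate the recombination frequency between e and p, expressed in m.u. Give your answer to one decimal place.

The two most frequent classes, e+ p (209) and e p+ (279), are the parental types, so the F1 was e+ p / e p+.
The recombinant classes are e+ p+ and e p: 143 + 112 = 255.
Recombination frequency = 255/743 = 0.3432 ≈ 34.3%, i.e. 34.3 m.u.

34.3 m.u.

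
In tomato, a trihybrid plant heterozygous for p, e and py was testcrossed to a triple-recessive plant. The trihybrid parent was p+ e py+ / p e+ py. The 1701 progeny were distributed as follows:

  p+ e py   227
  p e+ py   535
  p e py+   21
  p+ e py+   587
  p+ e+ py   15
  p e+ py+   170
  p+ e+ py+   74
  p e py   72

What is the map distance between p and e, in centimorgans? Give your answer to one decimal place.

10.7 centimorgans

The two rarest classes, p e py+ and p+ e+ py, are the double crossovers. Comparing them with the parentals, only the p allele has switched, so p is the middle locus and the order is py – p – e.
Crossovers in the p–e interval produce the single-crossover classes p+ e+ py+ and p e py (74 + 72 = 146) plus the double crossovers (36).
RF(p–e) = (146 + 36) / 1701 = 182/1701 = 0.1070 → 10.7 centimorgans.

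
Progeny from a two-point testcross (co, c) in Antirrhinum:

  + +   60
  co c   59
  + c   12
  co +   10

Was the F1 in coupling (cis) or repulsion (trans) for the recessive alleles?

cis

The two most frequent classes are + + (60) and co c (59); these are the parental (non-recombinant) types.
So the F1 carried + + on one chromosome and co c on the other — the recessive alleles are on the same chromosome (cis / coupling).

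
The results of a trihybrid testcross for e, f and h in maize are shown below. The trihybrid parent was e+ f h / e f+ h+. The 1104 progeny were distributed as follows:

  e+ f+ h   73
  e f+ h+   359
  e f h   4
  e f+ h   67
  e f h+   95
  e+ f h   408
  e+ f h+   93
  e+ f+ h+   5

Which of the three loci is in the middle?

The two rarest classes, e f h and e+ f+ h+, are the double crossovers. Comparing them with the parentals, only the e allele has switched, so e is the middle locus and the order is f – e – h.

e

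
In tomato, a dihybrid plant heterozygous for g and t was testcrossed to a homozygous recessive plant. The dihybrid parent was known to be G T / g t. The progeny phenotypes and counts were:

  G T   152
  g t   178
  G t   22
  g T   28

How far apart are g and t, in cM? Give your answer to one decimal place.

The recombinant classes are G t and g T: 22 + 28 = 50.
Recombination frequency = 50/380 = 0.1316 ≈ 13.2%, i.e. 13.2 cM.

13.2 cM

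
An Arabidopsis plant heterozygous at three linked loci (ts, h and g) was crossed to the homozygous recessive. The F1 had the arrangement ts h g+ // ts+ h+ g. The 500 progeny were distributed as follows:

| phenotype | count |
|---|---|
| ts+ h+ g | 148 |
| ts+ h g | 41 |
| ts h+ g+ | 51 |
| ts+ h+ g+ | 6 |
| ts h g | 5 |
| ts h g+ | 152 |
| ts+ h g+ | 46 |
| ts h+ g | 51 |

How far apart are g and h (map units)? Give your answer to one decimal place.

20.6 map units

The two rarest classes, ts h g and ts+ h+ g+, are the double crossovers. Comparing them with the parentals, only the g allele has switched, so g is the middle locus and the order is ts – g – h.
Crossovers in the g–h interval produce the single-crossover classes ts h+ g+ and ts+ h g (51 + 41 = 92) plus the double crossovers (11).
RF(g–h) = (92 + 11) / 500 = 103/500 = 0.2060 → 20.6 map units.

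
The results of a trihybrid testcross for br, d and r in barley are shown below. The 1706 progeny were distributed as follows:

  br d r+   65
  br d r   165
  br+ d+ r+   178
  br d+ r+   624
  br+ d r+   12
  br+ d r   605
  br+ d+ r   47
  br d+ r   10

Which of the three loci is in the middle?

r

The two most frequent reciprocal classes, br d+ r+ and br+ d r, are the parental types, so the F1 was br d+ r+ / br+ d r.
The two rarest classes, br d+ r and br+ d r+, are the double crossovers. Comparing them with the parentals, only the r allele has switched, so r is the middle locus and the order is d – r – br.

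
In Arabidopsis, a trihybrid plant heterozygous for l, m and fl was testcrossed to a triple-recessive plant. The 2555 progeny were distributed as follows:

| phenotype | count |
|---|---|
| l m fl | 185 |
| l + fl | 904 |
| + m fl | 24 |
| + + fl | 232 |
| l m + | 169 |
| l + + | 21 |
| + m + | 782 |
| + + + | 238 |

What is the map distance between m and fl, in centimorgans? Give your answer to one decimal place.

18.3 centimorgans

The two most frequent reciprocal classes, + m + and l + fl, are the parental types, so the F1 was + m + / l + fl.
The two rarest classes, + m fl and l + +, are the double crossovers. Comparing them with the parentals, only the fl allele has switched, so fl is the middle locus and the order is m – fl – l.
Crossovers in the m–fl interval produce the single-crossover classes + + + and l m fl (238 + 185 = 423) plus the double crossovers (45).
RF(m–fl) = (423 + 45) / 2555 = 468/2555 = 0.1832 → 18.3 centimorgans.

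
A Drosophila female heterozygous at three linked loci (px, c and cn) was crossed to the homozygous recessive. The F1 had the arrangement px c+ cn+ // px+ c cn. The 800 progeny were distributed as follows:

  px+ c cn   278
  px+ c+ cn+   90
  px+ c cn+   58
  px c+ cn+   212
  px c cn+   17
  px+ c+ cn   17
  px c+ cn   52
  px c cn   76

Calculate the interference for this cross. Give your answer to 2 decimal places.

0.06

The two rarest classes, px c cn+ and px+ c+ cn, are the double crossovers. Comparing them with the parentals, only the c allele has switched, so c is the middle locus and the order is cn – c – px.
cn–c: (110 + 34)/800 = 0.1800; c–px: (166 + 34)/800 = 0.2500.
Expected DCO frequency = 0.1800 × 0.2500 ≈ 0.04500; observed = 34/800 ≈ 0.04250.
Coefficient of coincidence = 0.04250/0.04500 ≈ 0.94; interference = 1 − 0.94 = 0.06.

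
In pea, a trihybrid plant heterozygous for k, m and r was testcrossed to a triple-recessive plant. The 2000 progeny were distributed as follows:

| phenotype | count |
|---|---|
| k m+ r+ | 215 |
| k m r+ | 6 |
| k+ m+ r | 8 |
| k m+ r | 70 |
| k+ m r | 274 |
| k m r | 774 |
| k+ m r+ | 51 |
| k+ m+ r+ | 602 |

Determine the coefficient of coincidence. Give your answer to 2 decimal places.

0.41

The two most frequent reciprocal classes, k+ m+ r+ and k m r, are the parental types, so the F1 was k+ m+ r+ / k m r.
The two rarest classes, k+ m+ r and k m r+, are the double crossovers. Comparing them with the parentals, only the r allele has switched, so r is the middle locus and the order is m – r – k.
m–r: (121 + 14)/2000 = 0.0675; r–k: (489 + 14)/2000 = 0.2515.
Expected DCO frequency = 0.0675 × 0.2515 ≈ 0.01698; observed = 14/2000 ≈ 0.00700.
Coefficient of coincidence = 0.00700/0.01698 ≈ 0.41.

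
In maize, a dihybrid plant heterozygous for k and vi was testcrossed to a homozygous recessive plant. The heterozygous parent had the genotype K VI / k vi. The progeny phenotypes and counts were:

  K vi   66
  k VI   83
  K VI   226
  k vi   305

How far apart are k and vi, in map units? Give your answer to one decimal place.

The recombinant classes are K vi and k VI: 66 + 83 = 149.
Recombination frequency = 149/680 = 0.2191 ≈ 21.9%, i.e. 21.9 map units.

21.9 map units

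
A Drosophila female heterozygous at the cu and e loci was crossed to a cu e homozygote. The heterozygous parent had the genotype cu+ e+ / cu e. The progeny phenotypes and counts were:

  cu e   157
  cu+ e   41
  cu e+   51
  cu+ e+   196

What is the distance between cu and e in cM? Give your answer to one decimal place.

20.7 cM

The recombinant classes are cu+ e and cu e+: 41 + 51 = 92.
Recombination frequency = 92/445 = 0.2067 ≈ 20.7%, i.e. 20.7 cM.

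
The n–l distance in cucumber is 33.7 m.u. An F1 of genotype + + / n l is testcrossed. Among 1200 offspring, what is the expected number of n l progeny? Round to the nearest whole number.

398

A map distance of 33.7 m.u. corresponds to a recombination frequency of 0.337.
The F1 is + + / n l, so n l is a parental gamete class with expected frequency (1 − r)/2 = 0.663/2 = 0.3315.
Expected number = 0.3315 × 1200 = 397.80 ≈ 398.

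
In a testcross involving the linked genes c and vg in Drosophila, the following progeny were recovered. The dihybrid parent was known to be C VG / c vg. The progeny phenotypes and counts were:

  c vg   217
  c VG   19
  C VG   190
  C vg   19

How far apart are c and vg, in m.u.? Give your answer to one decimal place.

8.5 m.u.

The recombinant classes are C vg and c VG: 19 + 19 = 38.
Recombination frequency = 38/445 = 0.0854 ≈ 8.5%, i.e. 8.5 m.u.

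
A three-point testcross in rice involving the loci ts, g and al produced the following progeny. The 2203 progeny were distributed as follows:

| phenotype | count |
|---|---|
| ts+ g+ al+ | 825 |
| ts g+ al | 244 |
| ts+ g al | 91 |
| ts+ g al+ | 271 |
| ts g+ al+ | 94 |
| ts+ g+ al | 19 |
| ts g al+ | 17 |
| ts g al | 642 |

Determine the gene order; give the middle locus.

al

The two most frequent reciprocal classes, ts+ g+ al+ and ts g al, are the parental types, so the F1 was ts+ g+ al+ / ts g al.
The two rarest classes, ts+ g+ al and ts g al+, are the double crossovers. Comparing them with the parentals, only the al allele has switched, so al is the middle locus and the order is ts – al – g.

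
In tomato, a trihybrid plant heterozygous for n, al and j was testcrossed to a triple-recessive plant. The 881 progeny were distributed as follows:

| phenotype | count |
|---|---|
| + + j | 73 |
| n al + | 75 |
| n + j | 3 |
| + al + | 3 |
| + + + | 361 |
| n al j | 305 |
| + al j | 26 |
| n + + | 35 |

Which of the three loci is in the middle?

The two most frequent reciprocal classes, n al j and + + +, are the parental types, so the F1 was n al j / + + +.
The two rarest classes, n + j and + al +, are the double crossovers. Comparing them with the parentals, only the al allele has switched, so al is the middle locus and the order is j – al – n.

al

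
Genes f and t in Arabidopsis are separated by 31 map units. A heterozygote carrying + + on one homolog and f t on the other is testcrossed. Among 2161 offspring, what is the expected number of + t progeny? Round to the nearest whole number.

335

A map distance of 31 map units corresponds to a recombination frequency of 0.310.
The F1 is + + / f t, so + t is a recombinant gamete class with expected frequency r/2 = 0.310/2 = 0.1550.
Expected number = 0.1550 × 2161 = 334.95 ≈ 335.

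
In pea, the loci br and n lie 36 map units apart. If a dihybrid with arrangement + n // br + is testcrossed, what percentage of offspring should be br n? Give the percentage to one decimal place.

18.0%

A map distance of 36 map units corresponds to a recombination frequency of 0.360.
The F1 is + n / br +, so br n is a recombinant gamete class with expected frequency r/2 = 0.360/2 = 0.1800.
That is 0.1800 = 18.0% of the progeny.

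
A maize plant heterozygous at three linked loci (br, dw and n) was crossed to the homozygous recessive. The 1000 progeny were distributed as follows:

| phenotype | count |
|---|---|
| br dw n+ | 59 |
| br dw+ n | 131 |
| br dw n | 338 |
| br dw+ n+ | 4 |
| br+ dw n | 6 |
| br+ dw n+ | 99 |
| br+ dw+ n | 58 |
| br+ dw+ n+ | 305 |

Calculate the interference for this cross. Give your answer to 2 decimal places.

The two most frequent reciprocal classes, br dw n and br+ dw+ n+, are the parental types, so the F1 was br dw n / br+ dw+ n+.
The two rarest classes, br+ dw n and br dw+ n+, are the double crossovers. Comparing them with the parentals, only the br allele has switched, so br is the middle locus and the order is n – br – dw.
n–br: (117 + 10)/1000 = 0.1270; br–dw: (230 + 10)/1000 = 0.2400.
Expected DCO frequency = 0.1270 × 0.2400 ≈ 0.03048; observed = 10/1000 ≈ 0.01000.
Coefficient of coincidence = 0.01000/0.03048 ≈ 0.33; interference = 1 − 0.33 = 0.67.

0.67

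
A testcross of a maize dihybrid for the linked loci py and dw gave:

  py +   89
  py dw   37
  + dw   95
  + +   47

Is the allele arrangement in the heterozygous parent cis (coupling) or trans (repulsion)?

trans

The two most frequent classes are + dw (95) and py + (89); these are the parental (non-recombinant) types.
So the F1 carried + dw on one chromosome and py + on the other — the recessive alleles are on opposite chromosomes (trans / repulsion).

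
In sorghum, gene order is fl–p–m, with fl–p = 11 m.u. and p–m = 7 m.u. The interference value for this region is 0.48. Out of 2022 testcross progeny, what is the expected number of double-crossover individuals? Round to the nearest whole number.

Map distances give recombination frequencies of 0.110 and 0.070 for the two intervals.
With interference 0.48 (so coincidence = 0.52), expected double-crossover frequency = 0.110 × 0.070 × 0.52 = 0.00400.
Expected number = 0.00400 × 2022 = 8.10 ≈ 8.

8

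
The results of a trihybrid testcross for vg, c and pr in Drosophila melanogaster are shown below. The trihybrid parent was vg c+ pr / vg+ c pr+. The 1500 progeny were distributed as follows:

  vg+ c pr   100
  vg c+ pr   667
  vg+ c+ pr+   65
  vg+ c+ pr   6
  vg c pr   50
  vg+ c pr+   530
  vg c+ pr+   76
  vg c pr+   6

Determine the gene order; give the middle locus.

The two rarest classes, vg+ c+ pr and vg c pr+, are the double crossovers. Comparing them with the parentals, only the vg allele has switched, so vg is the middle locus and the order is c – vg – pr.

vg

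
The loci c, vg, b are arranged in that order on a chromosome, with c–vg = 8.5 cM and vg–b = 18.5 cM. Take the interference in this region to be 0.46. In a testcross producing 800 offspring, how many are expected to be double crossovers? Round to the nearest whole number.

7

Map distances give recombination frequencies of 0.085 and 0.185 for the two intervals.
With interference 0.46 (so coincidence = 0.54), expected double-crossover frequency = 0.085 × 0.185 × 0.54 = 0.00849.
Expected number = 0.00849 × 800 = 6.79 ≈ 7.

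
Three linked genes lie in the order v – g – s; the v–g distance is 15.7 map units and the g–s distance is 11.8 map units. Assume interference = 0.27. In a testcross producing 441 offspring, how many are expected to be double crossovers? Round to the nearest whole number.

Map distances give recombination frequencies of 0.157 and 0.118 for the two intervals.
With interference 0.27 (so coincidence = 0.73), expected double-crossover frequency = 0.157 × 0.118 × 0.73 = 0.01352.
Expected number = 0.01352 × 441 = 5.96 ≈ 6.

6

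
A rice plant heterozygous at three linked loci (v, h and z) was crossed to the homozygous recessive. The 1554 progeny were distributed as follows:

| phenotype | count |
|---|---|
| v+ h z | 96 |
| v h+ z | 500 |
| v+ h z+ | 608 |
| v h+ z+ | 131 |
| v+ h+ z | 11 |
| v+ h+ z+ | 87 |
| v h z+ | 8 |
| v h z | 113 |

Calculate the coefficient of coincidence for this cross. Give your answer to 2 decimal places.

0.55

The two most frequent reciprocal classes, v h+ z and v+ h z+, are the parental types, so the F1 was v h+ z / v+ h z+.
The two rarest classes, v+ h+ z and v h z+, are the double crossovers. Comparing them with the parentals, only the v allele has switched, so v is the middle locus and the order is z – v – h.
z–v: (227 + 19)/1554 = 0.1583; v–h: (200 + 19)/1554 = 0.1409.
Expected DCO frequency = 0.1583 × 0.1409 ≈ 0.02230; observed = 19/1554 ≈ 0.01223.
Coefficient of coincidence = 0.01223/0.02230 ≈ 0.55.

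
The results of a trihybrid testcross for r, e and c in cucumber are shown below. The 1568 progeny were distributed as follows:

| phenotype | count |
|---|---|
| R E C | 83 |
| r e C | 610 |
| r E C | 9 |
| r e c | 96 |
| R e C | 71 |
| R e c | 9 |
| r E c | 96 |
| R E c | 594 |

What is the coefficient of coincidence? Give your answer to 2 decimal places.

0.77

The two most frequent reciprocal classes, R E c and r e C, are the parental types, so the F1 was R E c / r e C.
The two rarest classes, R e c and r E C, are the double crossovers. Comparing them with the parentals, only the e allele has switched, so e is the middle locus and the order is r – e – c.
r–e: (167 + 18)/1568 = 0.1180; e–c: (179 + 18)/1568 = 0.1256.
Expected DCO frequency = 0.1180 × 0.1256 ≈ 0.01482; observed = 18/1568 ≈ 0.01148.
Coefficient of coincidence = 0.01148/0.01482 ≈ 0.77.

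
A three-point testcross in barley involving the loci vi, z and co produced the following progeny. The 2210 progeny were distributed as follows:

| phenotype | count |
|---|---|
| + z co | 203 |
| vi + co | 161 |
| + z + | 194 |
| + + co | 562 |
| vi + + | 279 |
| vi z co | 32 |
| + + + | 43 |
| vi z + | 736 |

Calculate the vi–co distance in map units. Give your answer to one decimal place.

19.5 map units

The two most frequent reciprocal classes, + + co and vi z +, are the parental types, so the F1 was + + co / vi z +.
The two rarest classes, + + + and vi z co, are the double crossovers. Comparing them with the parentals, only the co allele has switched, so co is the middle locus and the order is vi – co – z.
Crossovers in the vi–co interval produce the single-crossover classes vi + co and + z + (161 + 194 = 355) plus the double crossovers (75).
RF(vi–co) = (355 + 75) / 2210 = 430/2210 = 0.1946 → 19.5 map units.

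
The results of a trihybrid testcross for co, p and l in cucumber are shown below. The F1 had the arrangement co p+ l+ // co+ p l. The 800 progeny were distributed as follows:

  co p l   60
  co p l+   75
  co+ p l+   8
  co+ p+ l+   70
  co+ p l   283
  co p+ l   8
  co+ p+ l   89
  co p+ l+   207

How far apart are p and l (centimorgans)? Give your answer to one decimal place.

The two rarest classes, co p+ l and co+ p l+, are the double crossovers. Comparing them with the parentals, only the l allele has switched, so l is the middle locus and the order is co – l – p.
Crossovers in the l–p interval produce the single-crossover classes co p l+ and co+ p+ l (75 + 89 = 164) plus the double crossovers (16).
RF(l–p) = (164 + 16) / 800 = 180/800 = 0.2250 → 22.5 centimorgans.

22.5 centimorgans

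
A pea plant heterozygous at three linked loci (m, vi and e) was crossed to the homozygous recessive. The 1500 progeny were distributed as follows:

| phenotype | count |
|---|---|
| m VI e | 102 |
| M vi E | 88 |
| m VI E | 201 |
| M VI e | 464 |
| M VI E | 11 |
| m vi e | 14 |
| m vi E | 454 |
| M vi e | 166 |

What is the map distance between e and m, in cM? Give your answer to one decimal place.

The two most frequent reciprocal classes, M VI e and m vi E, are the parental types, so the F1 was M VI e / m vi E.
The two rarest classes, M VI E and m vi e, are the double crossovers. Comparing them with the parentals, only the e allele has switched, so e is the middle locus and the order is vi – e – m.
Crossovers in the e–m interval produce the single-crossover classes m VI e and M vi E (102 + 88 = 190) plus the double crossovers (25).
RF(e–m) = (190 + 25) / 1500 = 215/1500 = 0.1433 → 14.3 cM.

14.3 cM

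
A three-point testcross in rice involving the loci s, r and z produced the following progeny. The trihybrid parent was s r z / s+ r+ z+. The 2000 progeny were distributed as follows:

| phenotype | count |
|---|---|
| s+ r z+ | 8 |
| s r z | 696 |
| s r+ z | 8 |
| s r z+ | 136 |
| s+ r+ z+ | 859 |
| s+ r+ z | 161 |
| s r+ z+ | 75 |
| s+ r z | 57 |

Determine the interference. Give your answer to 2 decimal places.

0.31

The two rarest classes, s r+ z and s+ r z+, are the double crossovers. Comparing them with the parentals, only the r allele has switched, so r is the middle locus and the order is s – r – z.
s–r: (132 + 16)/2000 = 0.0740; r–z: (297 + 16)/2000 = 0.1565.
Expected DCO frequency = 0.0740 × 0.1565 ≈ 0.01158; observed = 16/2000 ≈ 0.00800.
Coefficient of coincidence = 0.00800/0.01158 ≈ 0.69; interference = 1 − 0.69 = 0.31.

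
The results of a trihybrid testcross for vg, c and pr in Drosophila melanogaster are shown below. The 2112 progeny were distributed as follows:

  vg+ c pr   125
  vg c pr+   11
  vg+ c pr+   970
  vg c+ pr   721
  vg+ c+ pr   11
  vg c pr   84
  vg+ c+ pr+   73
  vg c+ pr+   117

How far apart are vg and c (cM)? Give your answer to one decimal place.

8.5 cM

The two most frequent reciprocal classes, vg+ c pr+ and vg c+ pr, are the parental types, so the F1 was vg+ c pr+ / vg c+ pr.
The two rarest classes, vg c pr+ and vg+ c+ pr, are the double crossovers. Comparing them with the parentals, only the vg allele has switched, so vg is the middle locus and the order is c – vg – pr.
Crossovers in the c–vg interval produce the single-crossover classes vg+ c+ pr+ and vg c pr (73 + 84 = 157) plus the double crossovers (22).
RF(c–vg) = (157 + 22) / 2112 = 179/2112 = 0.0848 → 8.5 cM.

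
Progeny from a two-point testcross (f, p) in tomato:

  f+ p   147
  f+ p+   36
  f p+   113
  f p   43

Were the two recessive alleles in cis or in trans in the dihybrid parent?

trans

The two most frequent classes are f+ p (147) and f p+ (113); these are the parental (non-recombinant) types.
So the F1 carried f+ p on one chromosome and f p+ on the other — the recessive alleles are on opposite chromosomes (trans / repulsion).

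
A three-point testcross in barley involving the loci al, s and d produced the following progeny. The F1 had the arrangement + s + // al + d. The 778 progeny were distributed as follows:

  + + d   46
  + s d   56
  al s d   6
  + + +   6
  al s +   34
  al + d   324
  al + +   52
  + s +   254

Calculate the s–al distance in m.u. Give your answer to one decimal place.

The two rarest classes, + + + and al s d, are the double crossovers. Comparing them with the parentals, only the s allele has switched, so s is the middle locus and the order is al – s – d.
Crossovers in the al–s interval produce the single-crossover classes al s + and + + d (34 + 46 = 80) plus the double crossovers (12).
RF(al–s) = (80 + 12) / 778 = 92/778 = 0.1183 → 11.8 m.u.

11.8 m.u.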